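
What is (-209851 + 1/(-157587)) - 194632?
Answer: -63741262522/157587 ≈ -4.0448e+5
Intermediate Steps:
(-209851 + 1/(-157587)) - 194632 = (-209851 - 1/157587) - 194632 = -33069789538/157587 - 194632 = -63741262522/157587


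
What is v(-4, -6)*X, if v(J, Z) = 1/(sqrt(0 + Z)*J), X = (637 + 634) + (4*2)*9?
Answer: 1343*I*sqrt(6)/24 ≈ 137.07*I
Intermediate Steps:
X = 1343 (X = 1271 + 8*9 = 1271 + 72 = 1343)
v(J, Z) = 1/(J*sqrt(Z)) (v(J, Z) = 1/(sqrt(Z)*J) = 1/(J*sqrt(Z)))
v(-4, -6)*X = (1/((-4)*sqrt(-6)))*1343 = -(-1)*I*sqrt(6)/24*1343 = (I*sqrt(6)/24)*1343 = 1343*I*sqrt(6)/24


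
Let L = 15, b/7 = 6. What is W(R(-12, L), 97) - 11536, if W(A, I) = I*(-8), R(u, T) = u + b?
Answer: -12312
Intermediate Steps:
b = 42 (b = 7*6 = 42)
R(u, T) = 42 + u (R(u, T) = u + 42 = 42 + u)
W(A, I) = -8*I
W(R(-12, L), 97) - 11536 = -8*97 - 11536 = -776 - 11536 = -12312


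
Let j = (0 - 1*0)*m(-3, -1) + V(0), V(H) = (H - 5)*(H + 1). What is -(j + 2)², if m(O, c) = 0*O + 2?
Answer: -9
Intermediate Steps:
m(O, c) = 2 (m(O, c) = 0 + 2 = 2)
V(H) = (1 + H)*(-5 + H) (V(H) = (-5 + H)*(1 + H) = (1 + H)*(-5 + H))
j = -5 (j = (0 - 1*0)*2 + (-5 + 0² - 4*0) = (0 + 0)*2 + (-5 + 0 + 0) = 0*2 - 5 = 0 - 5 = -5)
-(j + 2)² = -(-5 + 2)² = -1*(-3)² = -1*9 = -9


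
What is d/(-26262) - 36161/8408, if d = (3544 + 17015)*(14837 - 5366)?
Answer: -91005966783/12267272 ≈ -7418.6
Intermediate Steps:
d = 194714289 (d = 20559*9471 = 194714289)
d/(-26262) - 36161/8408 = 194714289/(-26262) - 36161/8408 = 194714289*(-1/26262) - 36161*1/8408 = -21634921/2918 - 36161/8408 = -91005966783/12267272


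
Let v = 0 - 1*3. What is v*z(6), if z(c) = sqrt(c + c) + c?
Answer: -18 - 6*sqrt(3) ≈ -28.392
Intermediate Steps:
z(c) = c + sqrt(2)*sqrt(c) (z(c) = sqrt(2*c) + c = sqrt(2)*sqrt(c) + c = c + sqrt(2)*sqrt(c))
v = -3 (v = 0 - 3 = -3)
v*z(6) = -3*(6 + sqrt(2)*sqrt(6)) = -3*(6 + 2*sqrt(3)) = -18 - 6*sqrt(3)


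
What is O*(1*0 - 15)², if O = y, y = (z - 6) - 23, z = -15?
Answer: -9900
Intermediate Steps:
y = -44 (y = (-15 - 6) - 23 = -21 - 23 = -44)
O = -44
O*(1*0 - 15)² = -44*(1*0 - 15)² = -44*(0 - 15)² = -44*(-15)² = -44*225 = -9900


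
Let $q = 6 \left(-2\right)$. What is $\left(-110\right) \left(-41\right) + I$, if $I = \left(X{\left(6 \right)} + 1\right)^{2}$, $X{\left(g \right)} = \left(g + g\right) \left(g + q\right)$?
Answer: $9551$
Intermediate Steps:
$q = -12$
$X{\left(g \right)} = 2 g \left(-12 + g\right)$ ($X{\left(g \right)} = \left(g + g\right) \left(g - 12\right) = 2 g \left(-12 + g\right)$)
$I = 5041$ ($I = \left(2 \cdot 6 \left(-12 + 6\right) + 1\right)^{2} = \left(2 \cdot 6 \left(-6\right) + 1\right)^{2} = \left(-72 + 1\right)^{2} = \left(-71\right)^{2} = 5041$)
$\left(-110\right) \left(-41\right) + I = \left(-110\right) \left(-41\right) + 5041 = 4510 + 5041 = 9551$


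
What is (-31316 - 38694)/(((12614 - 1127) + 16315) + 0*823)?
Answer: -35005/13901 ≈ -2.5182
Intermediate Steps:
(-31316 - 38694)/(((12614 - 1127) + 16315) + 0*823) = -70010/((11487 + 16315) + 0) = -70010/(27802 + 0) = -70010/27802 = -70010*1/27802 = -35005/13901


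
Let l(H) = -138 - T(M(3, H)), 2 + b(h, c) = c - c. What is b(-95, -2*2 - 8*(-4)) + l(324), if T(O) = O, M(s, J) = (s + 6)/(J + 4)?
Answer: -45929/328 ≈ -140.03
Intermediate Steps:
b(h, c) = -2 (b(h, c) = -2 + (c - c) = -2 + 0 = -2)
M(s, J) = (6 + s)/(4 + J)
l(H) = -138 - 9/(4 + H) (l(H) = -138 - (6 + 3)/(4 + H) = -138 - 9/(4 + H))
b(-95, -2*2 - 8*(-4)) + l(324) = -2 + 3*(-187 - 46*324)/(4 + 324) = -2 + 3*(-187 - 14904)/328 = -2 + 3*(1/328)*(-15091) = -2 - 45273/328 = -45929/328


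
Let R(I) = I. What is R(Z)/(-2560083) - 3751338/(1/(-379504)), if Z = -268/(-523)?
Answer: 1906155333928489423700/1338923409 ≈ 1.4236e+12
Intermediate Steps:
Z = 268/523 (Z = -268*(-1/523) = 268/523 ≈ 0.51243)
R(Z)/(-2560083) - 3751338/(1/(-379504)) = (268/523)/(-2560083) - 3751338/(1/(-379504)) = (268/523)*(-1/2560083) - 3751338/(-1/379504) = -268/1338923409 - 3751338*(-379504) = -268/1338923409 + 1423647776352 = 1906155333928489423700/1338923409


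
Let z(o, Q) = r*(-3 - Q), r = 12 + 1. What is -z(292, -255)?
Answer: -3276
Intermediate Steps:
r = 13
z(o, Q) = -39 - 13*Q (z(o, Q) = 13*(-3 - Q) = -39 - 13*Q)
-z(292, -255) = -(-39 - 13*(-255)) = -(-39 + 3315) = -1*3276 = -3276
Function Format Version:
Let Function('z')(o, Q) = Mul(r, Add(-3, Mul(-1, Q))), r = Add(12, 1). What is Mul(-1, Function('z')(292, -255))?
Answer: -3276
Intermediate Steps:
r = 13
Function('z')(o, Q) = Add(-39, Mul(-13, Q)) (Function('z')(o, Q) = Mul(13, Add(-3, Mul(-1, Q))) = Add(-39, Mul(-13, Q)))
Mul(-1, Function('z')(292, -255)) = Mul(-1, Add(-39, Mul(-13, -255))) = Mul(-1, Add(-39, 3315)) = Mul(-1, 3276) = -3276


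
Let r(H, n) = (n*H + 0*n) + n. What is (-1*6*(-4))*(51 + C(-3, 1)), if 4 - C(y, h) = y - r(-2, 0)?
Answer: 1392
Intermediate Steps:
r(H, n) = n + H*n (r(H, n) = (H*n + 0) + n = H*n + n = n + H*n)
C(y, h) = 4 - y (C(y, h) = 4 - (y - 0*(1 - 2)) = 4 - (y - 0*(-1)) = 4 - (y - 1*0) = 4 - (y + 0) = 4 - y)
(-1*6*(-4))*(51 + C(-3, 1)) = (-1*6*(-4))*(51 + (4 - 1*(-3))) = (-6*(-4))*(51 + (4 + 3)) = 24*(51 + 7) = 24*58 = 1392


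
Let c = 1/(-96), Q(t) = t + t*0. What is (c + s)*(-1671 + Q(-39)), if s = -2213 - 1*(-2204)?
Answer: 246525/16 ≈ 15408.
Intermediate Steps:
Q(t) = t (Q(t) = t + 0 = t)
c = -1/96 ≈ -0.010417
s = -9 (s = -2213 + 2204 = -9)
(c + s)*(-1671 + Q(-39)) = (-1/96 - 9)*(-1671 - 39) = -865/96*(-1710) = 246525/16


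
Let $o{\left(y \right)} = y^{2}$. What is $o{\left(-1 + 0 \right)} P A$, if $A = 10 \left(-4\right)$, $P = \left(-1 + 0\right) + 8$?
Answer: $-280$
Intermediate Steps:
$P = 7$ ($P = -1 + 8 = 7$)
$A = -40$
$o{\left(-1 + 0 \right)} P A = \left(-1 + 0\right)^{2} \cdot 7 \left(-40\right) = \left(-1\right)^{2} \cdot 7 \left(-40\right) = 1 \cdot 7 \left(-40\right) = 7 \left(-40\right) = -280$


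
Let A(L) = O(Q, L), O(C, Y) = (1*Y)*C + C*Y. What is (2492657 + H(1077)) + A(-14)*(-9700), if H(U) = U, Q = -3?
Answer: 1678934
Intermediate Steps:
O(C, Y) = 2*C*Y (O(C, Y) = Y*C + C*Y = C*Y + C*Y = 2*C*Y)
A(L) = -6*L (A(L) = 2*(-3)*L = -6*L)
(2492657 + H(1077)) + A(-14)*(-9700) = (2492657 + 1077) - 6*(-14)*(-9700) = 2493734 + 84*(-9700) = 2493734 - 814800 = 1678934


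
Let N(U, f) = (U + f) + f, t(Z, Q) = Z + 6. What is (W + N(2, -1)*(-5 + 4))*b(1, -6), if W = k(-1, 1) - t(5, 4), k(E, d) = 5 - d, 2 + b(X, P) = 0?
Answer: 14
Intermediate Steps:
b(X, P) = -2 (b(X, P) = -2 + 0 = -2)
t(Z, Q) = 6 + Z
W = -7 (W = (5 - 1*1) - (6 + 5) = (5 - 1) - 1*11 = 4 - 11 = -7)
N(U, f) = U + 2*f
(W + N(2, -1)*(-5 + 4))*b(1, -6) = (-7 + (2 + 2*(-1))*(-5 + 4))*(-2) = (-7 + (2 - 2)*(-1))*(-2) = (-7 + 0*(-1))*(-2) = (-7 + 0)*(-2) = -7*(-2) = 14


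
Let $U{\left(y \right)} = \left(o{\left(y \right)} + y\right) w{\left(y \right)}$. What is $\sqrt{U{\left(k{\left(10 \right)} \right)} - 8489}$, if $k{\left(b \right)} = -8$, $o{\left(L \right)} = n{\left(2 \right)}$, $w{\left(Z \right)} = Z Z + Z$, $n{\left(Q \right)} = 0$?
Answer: $3 i \sqrt{993} \approx 94.536 i$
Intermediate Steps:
$w{\left(Z \right)} = Z + Z^{2}$ ($w{\left(Z \right)} = Z^{2} + Z = Z + Z^{2}$)
$o{\left(L \right)} = 0$
$U{\left(y \right)} = y^{2} \left(1 + y\right)$ ($U{\left(y \right)} = \left(0 + y\right) y \left(1 + y\right) = y y \left(1 + y\right) = y^{2} \left(1 + y\right)$)
$\sqrt{U{\left(k{\left(10 \right)} \right)} - 8489} = \sqrt{\left(-8\right)^{2} \left(1 - 8\right) - 8489} = \sqrt{64 \left(-7\right) - 8489} = \sqrt{-448 - 8489} = \sqrt{-8937} = 3 i \sqrt{993}$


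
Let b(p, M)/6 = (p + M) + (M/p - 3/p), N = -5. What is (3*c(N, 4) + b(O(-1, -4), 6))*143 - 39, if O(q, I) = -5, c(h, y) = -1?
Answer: -624/5 ≈ -124.80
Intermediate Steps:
b(p, M) = -18/p + 6*M + 6*p + 6*M/p (b(p, M) = 6*((p + M) + (M/p - 3/p)) = 6*((M + p) + (-3/p + M/p)) = 6*(M + p - 3/p + M/p) = -18/p + 6*M + 6*p + 6*M/p)
(3*c(N, 4) + b(O(-1, -4), 6))*143 - 39 = (3*(-1) + 6*(-3 + 6 - 5*(6 - 5))/(-5))*143 - 39 = (-3 + 6*(-1/5)*(-3 + 6 - 5*1))*143 - 39 = (-3 + 6*(-1/5)*(-3 + 6 - 5))*143 - 39 = (-3 + 6*(-1/5)*(-2))*143 - 39 = (-3 + 12/5)*143 - 39 = -3/5*143 - 39 = -429/5 - 39 = -624/5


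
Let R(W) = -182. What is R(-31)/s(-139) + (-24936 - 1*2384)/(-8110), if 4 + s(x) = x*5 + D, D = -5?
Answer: 1035465/285472 ≈ 3.6272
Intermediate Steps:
s(x) = -9 + 5*x (s(x) = -4 + (x*5 - 5) = -4 + (5*x - 5) = -4 + (-5 + 5*x) = -9 + 5*x)
R(-31)/s(-139) + (-24936 - 1*2384)/(-8110) = -182/(-9 + 5*(-139)) + (-24936 - 1*2384)/(-8110) = -182/(-9 - 695) + (-24936 - 2384)*(-1/8110) = -182/(-704) - 27320*(-1/8110) = -182*(-1/704) + 2732/811 = 91/352 + 2732/811 = 1035465/285472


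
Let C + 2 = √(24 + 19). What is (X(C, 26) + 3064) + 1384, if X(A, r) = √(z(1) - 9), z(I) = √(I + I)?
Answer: 4448 + √(-9 + √2) ≈ 4448.0 + 2.7542*I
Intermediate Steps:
C = -2 + √43 (C = -2 + √(24 + 19) = -2 + √43 ≈ 4.5574)
z(I) = √2*√I (z(I) = √(2*I) = √2*√I)
X(A, r) = √(-9 + √2) (X(A, r) = √(√2*√1 - 9) = √(√2*1 - 9) = √(√2 - 9) = √(-9 + √2))
(X(C, 26) + 3064) + 1384 = (√(-9 + √2) + 3064) + 1384 = (3064 + √(-9 + √2)) + 1384 = 4448 + √(-9 + √2)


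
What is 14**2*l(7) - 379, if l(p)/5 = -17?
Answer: -17039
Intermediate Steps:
l(p) = -85 (l(p) = 5*(-17) = -85)
14**2*l(7) - 379 = 14**2*(-85) - 379 = 196*(-85) - 379 = -16660 - 379 = -17039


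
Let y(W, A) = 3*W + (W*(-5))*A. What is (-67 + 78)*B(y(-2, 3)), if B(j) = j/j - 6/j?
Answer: 33/4 ≈ 8.2500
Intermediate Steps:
y(W, A) = 3*W - 5*A*W (y(W, A) = 3*W + (-5*W)*A = 3*W - 5*A*W)
B(j) = 1 - 6/j
(-67 + 78)*B(y(-2, 3)) = (-67 + 78)*((-6 - 2*(3 - 5*3))/((-2*(3 - 5*3)))) = 11*((-6 - 2*(3 - 15))/((-2*(3 - 15)))) = 11*((-6 - 2*(-12))/((-2*(-12)))) = 11*((-6 + 24)/24) = 11*((1/24)*18) = 11*(¾) = 33/4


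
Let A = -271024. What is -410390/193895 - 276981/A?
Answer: -884927821/808464592 ≈ -1.0946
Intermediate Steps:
-410390/193895 - 276981/A = -410390/193895 - 276981/(-271024) = -410390*1/193895 - 276981*(-1/271024) = -82078/38779 + 276981/271024 = -884927821/808464592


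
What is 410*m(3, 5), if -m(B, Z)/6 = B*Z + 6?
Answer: -51660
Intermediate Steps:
m(B, Z) = -36 - 6*B*Z (m(B, Z) = -6*(B*Z + 6) = -6*(6 + B*Z) = -36 - 6*B*Z)
410*m(3, 5) = 410*(-36 - 6*3*5) = 410*(-36 - 90) = 410*(-126) = -51660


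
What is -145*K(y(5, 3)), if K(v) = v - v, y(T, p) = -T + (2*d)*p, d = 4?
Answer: 0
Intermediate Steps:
y(T, p) = -T + 8*p (y(T, p) = -T + (2*4)*p = -T + 8*p)
K(v) = 0
-145*K(y(5, 3)) = -145*0 = 0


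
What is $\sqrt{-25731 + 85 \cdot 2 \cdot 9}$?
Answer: $3 i \sqrt{2689} \approx 155.57 i$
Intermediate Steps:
$\sqrt{-25731 + 85 \cdot 2 \cdot 9} = \sqrt{-25731 + 85 \cdot 18} = \sqrt{-25731 + 1530} = \sqrt{-24201} = 3 i \sqrt{2689}$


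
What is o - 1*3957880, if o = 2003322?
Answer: -1954558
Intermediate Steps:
o - 1*3957880 = 2003322 - 1*3957880 = 2003322 - 3957880 = -1954558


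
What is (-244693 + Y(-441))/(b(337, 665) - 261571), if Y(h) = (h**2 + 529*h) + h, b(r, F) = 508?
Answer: 283942/261063 ≈ 1.0876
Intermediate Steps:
Y(h) = h**2 + 530*h
(-244693 + Y(-441))/(b(337, 665) - 261571) = (-244693 - 441*(530 - 441))/(508 - 261571) = (-244693 - 441*89)/(-261063) = (-244693 - 39249)*(-1/261063) = -283942*(-1/261063) = 283942/261063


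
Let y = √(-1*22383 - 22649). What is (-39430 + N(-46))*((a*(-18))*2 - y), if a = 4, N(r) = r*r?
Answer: 5373216 + 74628*I*√11258 ≈ 5.3732e+6 + 7.9183e+6*I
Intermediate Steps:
N(r) = r²
y = 2*I*√11258 (y = √(-22383 - 22649) = √(-45032) = 2*I*√11258 ≈ 212.21*I)
(-39430 + N(-46))*((a*(-18))*2 - y) = (-39430 + (-46)²)*((4*(-18))*2 - 2*I*√11258) = (-39430 + 2116)*(-72*2 - 2*I*√11258) = -37314*(-144 - 2*I*√11258) = 5373216 + 74628*I*√11258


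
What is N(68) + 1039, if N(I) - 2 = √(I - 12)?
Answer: 1041 + 2*√14 ≈ 1048.5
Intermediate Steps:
N(I) = 2 + √(-12 + I) (N(I) = 2 + √(I - 12) = 2 + √(-12 + I))
N(68) + 1039 = (2 + √(-12 + 68)) + 1039 = (2 + √56) + 1039 = (2 + 2*√14) + 1039 = 1041 + 2*√14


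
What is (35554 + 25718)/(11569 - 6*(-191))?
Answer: 61272/12715 ≈ 4.8189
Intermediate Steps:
(35554 + 25718)/(11569 - 6*(-191)) = 61272/(11569 + 1146) = 61272/12715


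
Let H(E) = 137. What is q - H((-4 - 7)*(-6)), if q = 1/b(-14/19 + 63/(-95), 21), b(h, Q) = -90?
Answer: -12331/90 ≈ -137.01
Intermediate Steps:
q = -1/90 (q = 1/(-90) = -1/90 ≈ -0.011111)
q - H((-4 - 7)*(-6)) = -1/90 - 1*137 = -1/90 - 137 = -12331/90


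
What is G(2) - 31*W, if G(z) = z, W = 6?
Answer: -184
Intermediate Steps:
G(2) - 31*W = 2 - 31*6 = 2 - 186 = -184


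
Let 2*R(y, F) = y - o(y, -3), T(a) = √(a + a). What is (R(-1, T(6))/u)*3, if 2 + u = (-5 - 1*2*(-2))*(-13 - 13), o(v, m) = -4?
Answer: 3/16 ≈ 0.18750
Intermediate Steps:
T(a) = √2*√a (T(a) = √(2*a) = √2*√a)
u = 24 (u = -2 + (-5 - 1*2*(-2))*(-13 - 13) = -2 + (-5 - 2*(-2))*(-26) = -2 + (-5 + 4)*(-26) = -2 - 1*(-26) = -2 + 26 = 24)
R(y, F) = 2 + y/2 (R(y, F) = (y - 1*(-4))/2 = (y + 4)/2 = (4 + y)/2 = 2 + y/2)
(R(-1, T(6))/u)*3 = ((2 + (½)*(-1))/24)*3 = ((2 - ½)*(1/24))*3 = ((3/2)*(1/24))*3 = (1/16)*3 = 3/16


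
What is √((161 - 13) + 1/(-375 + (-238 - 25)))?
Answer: 7*√1229426/638 ≈ 12.165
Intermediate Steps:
√((161 - 13) + 1/(-375 + (-238 - 25))) = √(148 + 1/(-375 - 263)) = √(148 + 1/(-638)) = √(148 - 1/638) = √(94423/638) = 7*√1229426/638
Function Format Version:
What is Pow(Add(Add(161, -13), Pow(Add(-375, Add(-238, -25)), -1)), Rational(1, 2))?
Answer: Mul(Rational(7, 638), Pow(1229426, Rational(1, 2))) ≈ 12.165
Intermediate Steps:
Pow(Add(Add(161, -13), Pow(Add(-375, Add(-238, -25)), -1)), Rational(1, 2)) = Pow(Add(148, Pow(Add(-375, -263), -1)), Rational(1, 2)) = Pow(Add(148, Pow(-638, -1)), Rational(1, 2)) = Pow(Add(148, Rational(-1, 638)), Rational(1, 2)) = Pow(Rational(94423, 638), Rational(1, 2)) = Mul(Rational(7, 638), Pow(1229426, Rational(1, 2)))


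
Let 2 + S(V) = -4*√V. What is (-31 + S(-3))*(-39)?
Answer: 1287 + 156*I*√3 ≈ 1287.0 + 270.2*I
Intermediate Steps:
S(V) = -2 - 4*√V
(-31 + S(-3))*(-39) = (-31 + (-2 - 4*I*√3))*(-39) = (-33 - 4*I*√3)*(-39) = 1287 + 156*I*√3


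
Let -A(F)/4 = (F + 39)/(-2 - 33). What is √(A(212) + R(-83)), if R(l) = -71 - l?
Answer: 4*√3115/35 ≈ 6.3785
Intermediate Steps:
A(F) = 156/35 + 4*F/35 (A(F) = -4*(F + 39)/(-2 - 33) = -4*(39 + F)/(-35) = -4*(39 + F)*(-1)/35 = -4*(-39/35 - F/35) = 156/35 + 4*F/35)
√(A(212) + R(-83)) = √((156/35 + (4/35)*212) + (-71 - 1*(-83))) = √((156/35 + 848/35) + (-71 + 83)) = √(1004/35 + 12) = √(1424/35) = 4*√3115/35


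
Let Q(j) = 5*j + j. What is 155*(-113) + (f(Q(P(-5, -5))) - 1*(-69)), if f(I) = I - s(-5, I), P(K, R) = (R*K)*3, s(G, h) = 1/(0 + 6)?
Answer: -101977/6 ≈ -16996.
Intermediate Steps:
s(G, h) = 1/6
P(K, R) = 3*K*R (P(K, R) = (K*R)*3 = 3*K*R)
Q(j) = 6*j
f(I) = -1/6 + I (f(I) = I - 1*1/6 = I - 1/6 = -1/6 + I)
155*(-113) + (f(Q(P(-5, -5))) - 1*(-69)) = 155*(-113) + ((-1/6 + 6*(3*(-5)*(-5))) - 1*(-69)) = -17515 + ((-1/6 + 6*75) + 69) = -17515 + ((-1/6 + 450) + 69) = -17515 + (2699/6 + 69) = -17515 + 3113/6 = -101977/6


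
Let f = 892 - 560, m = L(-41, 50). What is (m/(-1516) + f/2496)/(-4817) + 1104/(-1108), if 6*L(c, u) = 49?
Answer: -104809300241/105186247088 ≈ -0.99642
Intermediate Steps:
L(c, u) = 49/6 (L(c, u) = (⅙)*49 = 49/6)
m = 49/6 ≈ 8.1667
f = 332
(m/(-1516) + f/2496)/(-4817) + 1104/(-1108) = ((49/6)/(-1516) + 332/2496)/(-4817) + 1104/(-1108) = ((49/6)*(-1/1516) + 332*(1/2496))*(-1/4817) + 1104*(-1/1108) = (-49/9096 + 83/624)*(-1/4817) - 276/277 = (10061/78832)*(-1/4817) - 276/277 = -10061/379733744 - 276/277 = -104809300241/105186247088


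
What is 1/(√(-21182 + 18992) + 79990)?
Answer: 7999/639840229 - I*√2190/6398402290 ≈ 1.2502e-5 - 7.3139e-9*I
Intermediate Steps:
1/(√(-21182 + 18992) + 79990) = 1/(√(-2190) + 79990) = 1/(I*√2190 + 79990) = 1/(79990 + I*√2190)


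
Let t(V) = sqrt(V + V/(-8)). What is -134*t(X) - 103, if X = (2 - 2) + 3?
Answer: -103 - 67*sqrt(42)/2 ≈ -320.10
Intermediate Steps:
X = 3 (X = 0 + 3 = 3)
t(V) = sqrt(14)*sqrt(V)/4 (t(V) = sqrt(V + V*(-1/8)) = sqrt(V - V/8) = sqrt(7*V/8) = sqrt(14)*sqrt(V)/4)
-134*t(X) - 103 = -67*sqrt(14)*sqrt(3)/2 - 103 = -67*sqrt(42)/2 - 103 = -103 - 67*sqrt(42)/2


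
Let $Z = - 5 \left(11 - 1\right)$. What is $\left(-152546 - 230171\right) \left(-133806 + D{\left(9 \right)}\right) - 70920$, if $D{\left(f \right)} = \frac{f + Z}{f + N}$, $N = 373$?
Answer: $\frac{19562144004521}{382} \approx 5.121 \cdot 10^{10}$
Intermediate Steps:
$Z = -50$ ($Z = \left(-5\right) 10 = -50$)
$D{\left(f \right)} = \frac{-50 + f}{373 + f}$ ($D{\left(f \right)} = \frac{f - 50}{f + 373} = \frac{-50 + f}{373 + f}$)
$\left(-152546 - 230171\right) \left(-133806 + D{\left(9 \right)}\right) - 70920 = \left(-152546 - 230171\right) \left(-133806 + \frac{-50 + 9}{373 + 9}\right) - 70920 = - 382717 \left(-133806 + \frac{1}{382} \left(-41\right)\right) - 70920 = - 382717 \left(-133806 - \frac{41}{382}\right) - 70920 = \left(-382717\right) \left(- \frac{51113933}{382}\right) - 70920 = \frac{19562171095961}{382} - 70920 = \frac{19562144004521}{382}$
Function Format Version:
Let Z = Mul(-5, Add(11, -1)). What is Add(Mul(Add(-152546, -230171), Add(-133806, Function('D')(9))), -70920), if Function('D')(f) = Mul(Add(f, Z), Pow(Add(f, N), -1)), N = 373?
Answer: Rational(19562144004521, 382) ≈ 5.1210e+10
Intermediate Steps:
Z = -50 (Z = Mul(-5, 10) = -50)
Function('D')(f) = Mul(Pow(Add(373, f), -1), Add(-50, f)) (Function('D')(f) = Mul(Add(f, -50), Pow(Add(f, 373), -1)) = Mul(Add(-50, f), Pow(Add(373, f), -1)) = Mul(Pow(Add(373, f), -1), Add(-50, f)))
Add(Mul(Add(-152546, -230171), Add(-133806, Function('D')(9))), -70920) = Add(Mul(Add(-152546, -230171), Add(-133806, Mul(Pow(Add(373, 9), -1), Add(-50, 9)))), -70920) = Add(Mul(-382717, Add(-133806, Mul(Pow(382, -1), -41))), -70920) = Add(Mul(-382717, Add(-133806, Mul(Rational(1, 382), -41))), -70920) = Add(Mul(-382717, Add(-133806, Rational(-41, 382))), -70920) = Add(Mul(-382717, Rational(-51113933, 382)), -70920) = Add(Rational(19562171095961, 382), -70920) = Rational(19562144004521, 382)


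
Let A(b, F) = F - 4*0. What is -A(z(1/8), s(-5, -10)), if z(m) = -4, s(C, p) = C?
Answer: 5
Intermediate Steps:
A(b, F) = F (A(b, F) = F + 0 = F)
-A(z(1/8), s(-5, -10)) = -1*(-5) = 5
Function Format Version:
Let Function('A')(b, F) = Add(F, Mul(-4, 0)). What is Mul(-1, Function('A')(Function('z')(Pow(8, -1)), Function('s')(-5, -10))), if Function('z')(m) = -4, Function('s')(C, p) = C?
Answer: 5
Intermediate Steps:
Function('A')(b, F) = F (Function('A')(b, F) = Add(F, 0) = F)
Mul(-1, Function('A')(Function('z')(Pow(8, -1)), Function('s')(-5, -10))) = Mul(-1, -5) = 5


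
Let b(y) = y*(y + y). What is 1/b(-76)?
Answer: 1/11552 ≈ 8.6565e-5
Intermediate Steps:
b(y) = 2*y² (b(y) = y*(2*y) = 2*y²)
1/b(-76) = 1/(2*(-76)²) = 1/(2*5776) = 1/11552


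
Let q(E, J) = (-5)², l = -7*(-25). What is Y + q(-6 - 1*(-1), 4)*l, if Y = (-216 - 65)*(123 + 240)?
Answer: -97628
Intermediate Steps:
Y = -102003 (Y = -281*363 = -102003)
l = 175
q(E, J) = 25
Y + q(-6 - 1*(-1), 4)*l = -102003 + 25*175 = -102003 + 4375 = -97628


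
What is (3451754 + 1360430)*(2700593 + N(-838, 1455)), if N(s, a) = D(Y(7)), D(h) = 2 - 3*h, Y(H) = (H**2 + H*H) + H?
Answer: 12994244211520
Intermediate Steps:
Y(H) = H + 2*H**2 (Y(H) = (H**2 + H**2) + H = 2*H**2 + H = H + 2*H**2)
N(s, a) = -313 (N(s, a) = 2 - 21*(1 + 2*7) = 2 - 21*(1 + 14) = 2 - 21*15 = 2 - 3*105 = 2 - 315 = -313)
(3451754 + 1360430)*(2700593 + N(-838, 1455)) = (3451754 + 1360430)*(2700593 - 313) = 4812184*2700280 = 12994244211520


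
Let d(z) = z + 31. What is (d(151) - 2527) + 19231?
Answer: 16886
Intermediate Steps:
d(z) = 31 + z
(d(151) - 2527) + 19231 = ((31 + 151) - 2527) + 19231 = (182 - 2527) + 19231 = -2345 + 19231 = 16886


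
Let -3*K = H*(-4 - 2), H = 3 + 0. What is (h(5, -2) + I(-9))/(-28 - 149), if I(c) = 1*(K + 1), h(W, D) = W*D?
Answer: 1/59 ≈ 0.016949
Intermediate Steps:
h(W, D) = D*W
H = 3
K = 6 (K = -(-4 - 2) = -(-6) = -⅓*(-18) = 6)
I(c) = 7 (I(c) = 1*(6 + 1) = 1*7 = 7)
(h(5, -2) + I(-9))/(-28 - 149) = (-2*5 + 7)/(-28 - 149) = (-10 + 7)/(-177) = -1/177*(-3) = 1/59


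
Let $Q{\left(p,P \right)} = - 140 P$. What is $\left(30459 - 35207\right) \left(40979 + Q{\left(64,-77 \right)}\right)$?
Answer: $-245751732$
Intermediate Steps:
$\left(30459 - 35207\right) \left(40979 + Q{\left(64,-77 \right)}\right) = \left(30459 - 35207\right) \left(40979 - -10780\right) = - 4748 \left(40979 + 10780\right) = \left(-4748\right) 51759 = -245751732$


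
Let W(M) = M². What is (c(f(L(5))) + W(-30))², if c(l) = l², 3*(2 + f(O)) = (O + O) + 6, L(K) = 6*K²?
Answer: 118810000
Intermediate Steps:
f(O) = 2*O/3 (f(O) = -2 + ((O + O) + 6)/3 = -2 + (2*O + 6)/3 = -2 + (6 + 2*O)/3 = -2 + (2 + 2*O/3) = 2*O/3)
(c(f(L(5))) + W(-30))² = ((2*(6*5²)/3)² + (-30)²)² = ((2*(6*25)/3)² + 900)² = (((⅔)*150)² + 900)² = (100² + 900)² = (10000 + 900)² = 10900² = 118810000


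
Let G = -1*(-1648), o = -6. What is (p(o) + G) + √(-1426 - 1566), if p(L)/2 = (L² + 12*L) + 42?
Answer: 1660 + 4*I*√187 ≈ 1660.0 + 54.699*I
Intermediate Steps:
G = 1648
p(L) = 84 + 2*L² + 24*L (p(L) = 2*((L² + 12*L) + 42) = 2*(42 + L² + 12*L) = 84 + 2*L² + 24*L)
(p(o) + G) + √(-1426 - 1566) = ((84 + 2*(-6)² + 24*(-6)) + 1648) + √(-1426 - 1566) = ((84 + 2*36 - 144) + 1648) + √(-2992) = ((84 + 72 - 144) + 1648) + 4*I*√187 = (12 + 1648) + 4*I*√187 = 1660 + 4*I*√187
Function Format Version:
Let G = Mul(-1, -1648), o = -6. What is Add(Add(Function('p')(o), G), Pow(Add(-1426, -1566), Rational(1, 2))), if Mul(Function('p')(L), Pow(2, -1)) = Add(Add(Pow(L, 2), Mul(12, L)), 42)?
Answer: Add(1660, Mul(4, I, Pow(187, Rational(1, 2)))) ≈ Add(1660.0, Mul(54.699, I))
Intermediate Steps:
G = 1648
Function('p')(L) = Add(84, Mul(2, Pow(L, 2)), Mul(24, L)) (Function('p')(L) = Mul(2, Add(Add(Pow(L, 2), Mul(12, L)), 42)) = Mul(2, Add(42, Pow(L, 2), Mul(12, L))) = Add(84, Mul(2, Pow(L, 2)), Mul(24, L)))
Add(Add(Function('p')(o), G), Pow(Add(-1426, -1566), Rational(1, 2))) = Add(Add(Add(84, Mul(2, Pow(-6, 2)), Mul(24, -6)), 1648), Pow(Add(-1426, -1566), Rational(1, 2))) = Add(Add(Add(84, Mul(2, 36), -144), 1648), Pow(-2992, Rational(1, 2))) = Add(Add(Add(84, 72, -144), 1648), Mul(4, I, Pow(187, Rational(1, 2)))) = Add(Add(12, 1648), Mul(4, I, Pow(187, Rational(1, 2)))) = Add(1660, Mul(4, I, Pow(187, Rational(1, 2))))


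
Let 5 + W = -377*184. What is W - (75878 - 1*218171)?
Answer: 72920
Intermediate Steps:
W = -69373 (W = -5 - 377*184 = -5 - 69368 = -69373)
W - (75878 - 1*218171) = -69373 - (75878 - 1*218171) = -69373 - (75878 - 218171) = -69373 - 1*(-142293) = -69373 + 142293 = 72920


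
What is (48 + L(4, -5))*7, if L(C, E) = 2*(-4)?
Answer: 280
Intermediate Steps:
L(C, E) = -8
(48 + L(4, -5))*7 = (48 - 8)*7 = 40*7 = 280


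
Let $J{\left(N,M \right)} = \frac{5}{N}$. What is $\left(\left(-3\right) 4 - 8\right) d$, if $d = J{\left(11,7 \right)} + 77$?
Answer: $- \frac{17040}{11} \approx -1549.1$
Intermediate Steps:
$d = \frac{852}{11}$ ($d = \frac{5}{11} + 77 = \frac{852}{11} \approx 77.455$)
$\left(\left(-3\right) 4 - 8\right) d = \left(\left(-3\right) 4 - 8\right) \frac{852}{11} = \left(-12 - 8\right) \frac{852}{11} = \left(-20\right) \frac{852}{11} = - \frac{17040}{11}$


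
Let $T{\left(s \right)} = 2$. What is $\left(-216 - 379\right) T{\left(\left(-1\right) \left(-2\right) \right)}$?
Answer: $-1190$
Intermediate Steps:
$\left(-216 - 379\right) T{\left(\left(-1\right) \left(-2\right) \right)} = \left(-216 - 379\right) 2 = \left(-595\right) 2 = -1190$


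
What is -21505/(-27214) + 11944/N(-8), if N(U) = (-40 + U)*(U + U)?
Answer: 1940681/118752 ≈ 16.342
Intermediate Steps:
N(U) = 2*U*(-40 + U) (N(U) = (-40 + U)*(2*U) = 2*U*(-40 + U))
-21505/(-27214) + 11944/N(-8) = -21505/(-27214) + 11944/((2*(-8)*(-40 - 8))) = -21505*(-1/27214) + 11944/((2*(-8)*(-48))) = 1955/2474 + 11944/768 = 1955/2474 + 11944*(1/768) = 1955/2474 + 1493/96 = 1940681/118752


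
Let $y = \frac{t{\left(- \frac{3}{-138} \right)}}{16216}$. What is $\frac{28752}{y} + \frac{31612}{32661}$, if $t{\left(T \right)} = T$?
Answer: $\frac{700485427323004}{32661} \approx 2.1447 \cdot 10^{10}$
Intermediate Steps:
$y = \frac{1}{745936}$ ($y = \frac{\left(-3\right) \frac{1}{-138}}{16216} = \left(-3\right) \left(- \frac{1}{138}\right) \frac{1}{16216} = \frac{1}{46} \cdot \frac{1}{16216} = \frac{1}{745936} \approx 1.3406 \cdot 10^{-6}$)
$\frac{28752}{y} + \frac{31612}{32661} = 28752 \frac{1}{\frac{1}{745936}} + \frac{31612}{32661} = 28752 \cdot 745936 + 31612 \cdot \frac{1}{32661} = 21447151872 + \frac{31612}{32661} = \frac{700485427323004}{32661}$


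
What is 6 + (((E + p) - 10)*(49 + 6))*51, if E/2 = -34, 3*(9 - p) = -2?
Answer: -191669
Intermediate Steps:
p = 29/3 (p = 9 - 1/3*(-2) = 9 + 2/3 = 29/3 ≈ 9.6667)
E = -68 (E = 2*(-34) = -68)
6 + (((E + p) - 10)*(49 + 6))*51 = 6 + (((-68 + 29/3) - 10)*(49 + 6))*51 = 6 + ((-175/3 - 10)*55)*51 = 6 - 205/3*55*51 = 6 - 11275/3*51 = 6 - 191675 = -191669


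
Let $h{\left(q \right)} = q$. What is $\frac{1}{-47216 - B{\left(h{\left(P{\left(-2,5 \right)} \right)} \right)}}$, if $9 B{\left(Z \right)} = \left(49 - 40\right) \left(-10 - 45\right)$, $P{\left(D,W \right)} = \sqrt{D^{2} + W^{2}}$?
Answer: $- \frac{1}{47161} \approx -2.1204 \cdot 10^{-5}$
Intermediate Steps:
$B{\left(Z \right)} = -55$ ($B{\left(Z \right)} = \frac{\left(49 - 40\right) \left(-10 - 45\right)}{9} = \frac{9 \left(-55\right)}{9} = \frac{1}{9} \left(-495\right) = -55$)
$\frac{1}{-47216 - B{\left(h{\left(P{\left(-2,5 \right)} \right)} \right)}} = \frac{1}{-47216 - -55} = \frac{1}{-47216 + 55} = \frac{1}{-47161} = - \frac{1}{47161}$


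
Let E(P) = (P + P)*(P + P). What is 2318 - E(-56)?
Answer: -10226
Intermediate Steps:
E(P) = 4*P² (E(P) = (2*P)*(2*P) = 4*P²)
2318 - E(-56) = 2318 - 4*(-56)² = 2318 - 4*3136 = 2318 - 1*12544 = 2318 - 12544 = -10226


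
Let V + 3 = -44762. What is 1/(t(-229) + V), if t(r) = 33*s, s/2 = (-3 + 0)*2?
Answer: -1/45161 ≈ -2.2143e-5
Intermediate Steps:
V = -44765 (V = -3 - 44762 = -44765)
s = -12 (s = 2*((-3 + 0)*2) = 2*(-3*2) = 2*(-6) = -12)
t(r) = -396 (t(r) = 33*(-12) = -396)
1/(t(-229) + V) = 1/(-396 - 44765) = 1/(-45161) = -1/45161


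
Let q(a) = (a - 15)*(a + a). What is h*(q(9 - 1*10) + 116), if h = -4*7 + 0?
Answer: -4144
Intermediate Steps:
q(a) = 2*a*(-15 + a) (q(a) = (-15 + a)*(2*a) = 2*a*(-15 + a))
h = -28 (h = -28 + 0 = -28)
h*(q(9 - 1*10) + 116) = -28*(2*(9 - 1*10)*(-15 + (9 - 1*10)) + 116) = -28*(2*(9 - 10)*(-15 + (9 - 10)) + 116) = -28*(2*(-1)*(-15 - 1) + 116) = -28*(2*(-1)*(-16) + 116) = -28*(32 + 116) = -28*148 = -4144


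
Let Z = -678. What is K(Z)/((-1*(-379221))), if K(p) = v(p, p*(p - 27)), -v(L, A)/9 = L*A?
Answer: 972231660/126407 ≈ 7691.3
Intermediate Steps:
v(L, A) = -9*A*L (v(L, A) = -9*L*A = -9*A*L)
K(p) = -9*p²*(-27 + p) (K(p) = -9*p*(p - 27)*p = -9*p*(-27 + p)*p = -9*p²*(-27 + p))
K(Z)/((-1*(-379221))) = (9*(-678)²*(27 - 1*(-678)))/((-1*(-379221))) = (9*459684*(27 + 678))/379221 = (9*459684*705)*(1/379221) = 2916694980*(1/379221) = 972231660/126407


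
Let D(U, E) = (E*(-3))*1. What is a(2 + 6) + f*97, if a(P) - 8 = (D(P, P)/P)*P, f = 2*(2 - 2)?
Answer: -16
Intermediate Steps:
D(U, E) = -3*E (D(U, E) = -3*E*1 = -3*E)
f = 0 (f = 2*0 = 0)
a(P) = 8 - 3*P (a(P) = 8 + ((-3*P)/P)*P = 8 - 3*P)
a(2 + 6) + f*97 = (8 - 3*(2 + 6)) + 0*97 = (8 - 3*8) + 0 = (8 - 24) + 0 = -16 + 0 = -16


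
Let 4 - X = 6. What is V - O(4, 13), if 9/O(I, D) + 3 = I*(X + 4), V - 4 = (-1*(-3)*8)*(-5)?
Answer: -589/5 ≈ -117.80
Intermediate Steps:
X = -2 (X = 4 - 1*6 = 4 - 6 = -2)
V = -116 (V = 4 + (-1*(-3)*8)*(-5) = 4 + (3*8)*(-5) = 4 + 24*(-5) = 4 - 120 = -116)
O(I, D) = 9/(-3 + 2*I) (O(I, D) = 9/(-3 + I*(-2 + 4)) = 9/(-3 + I*2) = 9/(-3 + 2*I))
V - O(4, 13) = -116 - 9/(-3 + 2*4) = -116 - 9/(-3 + 8) = -116 - 9/5 = -589/5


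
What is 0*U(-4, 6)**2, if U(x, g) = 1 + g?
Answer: 0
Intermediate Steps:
0*U(-4, 6)**2 = 0*(1 + 6)**2 = 0*7**2 = 0*49 = 0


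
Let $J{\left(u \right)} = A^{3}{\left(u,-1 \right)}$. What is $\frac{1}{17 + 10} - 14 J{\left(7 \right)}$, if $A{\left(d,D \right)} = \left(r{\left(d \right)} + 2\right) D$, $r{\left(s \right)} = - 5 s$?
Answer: $- \frac{13584185}{27} \approx -5.0312 \cdot 10^{5}$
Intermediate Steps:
$A{\left(d,D \right)} = D \left(2 - 5 d\right)$ ($A{\left(d,D \right)} = \left(- 5 d + 2\right) D = \left(2 - 5 d\right) D = D \left(2 - 5 d\right)$)
$J{\left(u \right)} = \left(-2 + 5 u\right)^{3}$ ($J{\left(u \right)} = \left(- (2 - 5 u)\right)^{3} = \left(-2 + 5 u\right)^{3}$)
$\frac{1}{17 + 10} - 14 J{\left(7 \right)} = \frac{1}{17 + 10} - 14 \left(-2 + 5 \cdot 7\right)^{3} = \frac{1}{27} - 14 \left(-2 + 35\right)^{3} = \frac{1}{27} - 14 \cdot 33^{3} = \frac{1}{27} - 503118 = - \frac{13584185}{27}$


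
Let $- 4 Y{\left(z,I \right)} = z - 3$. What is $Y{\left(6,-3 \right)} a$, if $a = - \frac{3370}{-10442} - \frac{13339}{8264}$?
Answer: $\frac{167154237}{172585376} \approx 0.96853$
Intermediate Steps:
$Y{\left(z,I \right)} = \frac{3}{4} - \frac{z}{4}$ ($Y{\left(z,I \right)} = - \frac{z - 3}{4} = - \frac{-3 + z}{4} = \frac{3}{4} - \frac{z}{4}$)
$a = - \frac{55718079}{43146344}$ ($a = \left(-3370\right) \left(- \frac{1}{10442}\right) - \frac{13339}{8264} = \frac{1685}{5221} - \frac{13339}{8264} = - \frac{55718079}{43146344} \approx -1.2914$)
$Y{\left(6,-3 \right)} a = \left(\frac{3}{4} - \frac{3}{2}\right) \left(- \frac{55718079}{43146344}\right) = \left(- \frac{3}{4}\right) \left(- \frac{55718079}{43146344}\right) = \frac{167154237}{172585376}$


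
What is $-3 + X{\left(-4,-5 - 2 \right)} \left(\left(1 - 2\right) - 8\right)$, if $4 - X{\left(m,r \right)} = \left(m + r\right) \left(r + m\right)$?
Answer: $1050$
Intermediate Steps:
$X{\left(m,r \right)} = 4 - \left(m + r\right)^{2}$ ($X{\left(m,r \right)} = 4 - \left(m + r\right) \left(r + m\right) = 4 - \left(m + r\right) \left(m + r\right) = 4 - \left(m + r\right)^{2}$)
$-3 + X{\left(-4,-5 - 2 \right)} \left(\left(1 - 2\right) - 8\right) = -3 + \left(4 - \left(-4 - 7\right)^{2}\right) \left(\left(1 - 2\right) - 8\right) = -3 + \left(4 - \left(-4 - 7\right)^{2}\right) \left(-1 - 8\right) = -3 + \left(4 - \left(-11\right)^{2}\right) \left(-9\right) = -3 + \left(4 - 121\right) \left(-9\right) = -3 - -1053 = -3 + 1053 = 1050$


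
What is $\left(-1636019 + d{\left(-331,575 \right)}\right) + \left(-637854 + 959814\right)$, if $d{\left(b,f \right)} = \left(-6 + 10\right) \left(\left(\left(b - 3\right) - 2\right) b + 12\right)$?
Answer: $-869147$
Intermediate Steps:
$d{\left(b,f \right)} = 48 + 4 b \left(-5 + b\right)$ ($d{\left(b,f \right)} = 4 \left(\left(\left(-3 + b\right) - 2\right) b + 12\right) = 4 \left(\left(-5 + b\right) b + 12\right) = 4 \left(b \left(-5 + b\right) + 12\right) = 4 \left(12 + b \left(-5 + b\right)\right) = 48 + 4 b \left(-5 + b\right)$)
$\left(-1636019 + d{\left(-331,575 \right)}\right) + \left(-637854 + 959814\right) = \left(-1636019 + \left(48 - -6620 + 4 \left(-331\right)^{2}\right)\right) + \left(-637854 + 959814\right) = \left(-1636019 + \left(48 + 6620 + 4 \cdot 109561\right)\right) + 321960 = \left(-1636019 + \left(48 + 6620 + 438244\right)\right) + 321960 = \left(-1636019 + 444912\right) + 321960 = -1191107 + 321960 = -869147$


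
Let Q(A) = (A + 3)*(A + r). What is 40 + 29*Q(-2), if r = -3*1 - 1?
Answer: -134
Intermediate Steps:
r = -4 (r = -3 - 1 = -4)
Q(A) = (-4 + A)*(3 + A) (Q(A) = (A + 3)*(A - 4) = (3 + A)*(-4 + A) = (-4 + A)*(3 + A))
40 + 29*Q(-2) = 40 + 29*(-12 + (-2)**2 - 1*(-2)) = 40 + 29*(-12 + 4 + 2) = 40 + 29*(-6) = 40 - 174 = -134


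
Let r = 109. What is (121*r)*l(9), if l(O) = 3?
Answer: 39567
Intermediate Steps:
(121*r)*l(9) = (121*109)*3 = 13189*3 = 39567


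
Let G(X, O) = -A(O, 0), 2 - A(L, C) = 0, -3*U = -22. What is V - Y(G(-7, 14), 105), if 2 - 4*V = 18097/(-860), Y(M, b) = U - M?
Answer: -36869/10320 ≈ -3.5726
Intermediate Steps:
U = 22/3 (U = -⅓*(-22) = 22/3 ≈ 7.3333)
A(L, C) = 2 (A(L, C) = 2 - 1*0 = 2 + 0 = 2)
G(X, O) = -2 (G(X, O) = -1*2 = -2)
Y(M, b) = 22/3 - M
V = 19817/3440 (V = ½ - 18097/(4*(-860)) = ½ - 18097*(-1)/(4*860) = ½ - ¼*(-18097/860) = ½ + 18097/3440 = 19817/3440 ≈ 5.7608)
V - Y(G(-7, 14), 105) = 19817/3440 - (22/3 - 1*(-2)) = 19817/3440 - (22/3 + 2) = 19817/3440 - 1*28/3 = 19817/3440 - 28/3 = -36869/10320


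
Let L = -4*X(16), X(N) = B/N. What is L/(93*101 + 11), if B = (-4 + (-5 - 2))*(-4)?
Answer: -11/9404 ≈ -0.0011697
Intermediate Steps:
B = 44 (B = (-4 - 7)*(-4) = -11*(-4) = 44)
X(N) = 44/N
L = -11 (L = -176/16 = -4*11/4 = -11)
L/(93*101 + 11) = -11/(93*101 + 11) = -11/(9393 + 11) = -11/9404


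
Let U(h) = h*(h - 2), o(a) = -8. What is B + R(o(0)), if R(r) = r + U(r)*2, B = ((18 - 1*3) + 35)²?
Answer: 2652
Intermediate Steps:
B = 2500 (B = ((18 - 3) + 35)² = (15 + 35)² = 50² = 2500)
U(h) = h*(-2 + h)
R(r) = r + 2*r*(-2 + r) (R(r) = r + (r*(-2 + r))*2 = r + 2*r*(-2 + r))
B + R(o(0)) = 2500 - 8*(-3 + 2*(-8)) = 2500 - 8*(-3 - 16) = 2500 - 8*(-19) = 2500 + 152 = 2652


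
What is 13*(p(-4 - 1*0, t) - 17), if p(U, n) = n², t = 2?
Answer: -169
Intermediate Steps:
13*(p(-4 - 1*0, t) - 17) = 13*(2² - 17) = 13*(4 - 17) = 13*(-13) = -169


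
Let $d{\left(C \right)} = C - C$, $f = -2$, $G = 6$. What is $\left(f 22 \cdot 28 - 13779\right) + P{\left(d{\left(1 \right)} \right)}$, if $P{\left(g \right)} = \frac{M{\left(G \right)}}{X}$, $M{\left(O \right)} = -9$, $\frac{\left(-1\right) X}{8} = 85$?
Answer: $- \frac{10207471}{680} \approx -15011.0$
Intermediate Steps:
$X = -680$ ($X = \left(-8\right) 85 = -680$)
$d{\left(C \right)} = 0$
$P{\left(g \right)} = \frac{9}{680}$ ($P{\left(g \right)} = - \frac{9}{-680} = \left(-9\right) \left(- \frac{1}{680}\right) = \frac{9}{680}$)
$\left(f 22 \cdot 28 - 13779\right) + P{\left(d{\left(1 \right)} \right)} = \left(\left(-2\right) 22 \cdot 28 - 13779\right) + \frac{9}{680} = \left(\left(-44\right) 28 - 13779\right) + \frac{9}{680} = \left(-1232 - 13779\right) + \frac{9}{680} = -15011 + \frac{9}{680} = - \frac{10207471}{680}$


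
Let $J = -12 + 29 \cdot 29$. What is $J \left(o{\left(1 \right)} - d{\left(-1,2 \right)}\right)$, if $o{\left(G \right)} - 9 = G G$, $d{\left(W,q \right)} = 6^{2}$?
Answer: $-21554$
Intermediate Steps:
$d{\left(W,q \right)} = 36$
$o{\left(G \right)} = 9 + G^{2}$ ($o{\left(G \right)} = 9 + G G = 9 + G^{2}$)
$J = 829$ ($J = -12 + 841 = 829$)
$J \left(o{\left(1 \right)} - d{\left(-1,2 \right)}\right) = 829 \left(\left(9 + 1^{2}\right) - 36\right) = 829 \left(\left(9 + 1\right) - 36\right) = 829 \left(10 - 36\right) = 829 \left(-26\right) = -21554$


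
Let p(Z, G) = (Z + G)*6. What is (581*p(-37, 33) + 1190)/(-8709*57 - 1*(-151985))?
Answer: 911/24602 ≈ 0.037030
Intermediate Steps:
p(Z, G) = 6*G + 6*Z (p(Z, G) = (G + Z)*6 = 6*G + 6*Z)
(581*p(-37, 33) + 1190)/(-8709*57 - 1*(-151985)) = (581*(6*33 + 6*(-37)) + 1190)/(-8709*57 - 1*(-151985)) = (581*(198 - 222) + 1190)/(-496413 + 151985) = (581*(-24) + 1190)/(-344428) = (-13944 + 1190)*(-1/344428) = -12754*(-1/344428) = 911/24602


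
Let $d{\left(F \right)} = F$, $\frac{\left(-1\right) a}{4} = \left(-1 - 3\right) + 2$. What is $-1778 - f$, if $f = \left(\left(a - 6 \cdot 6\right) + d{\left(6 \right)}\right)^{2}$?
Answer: $-2262$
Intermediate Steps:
$a = 8$ ($a = - 4 \left(\left(-1 - 3\right) + 2\right) = - 4 \left(-4 + 2\right) = \left(-4\right) \left(-2\right) = 8$)
$f = 484$ ($f = \left(\left(8 - 6 \cdot 6\right) + 6\right)^{2} = \left(\left(8 - 36\right) + 6\right)^{2} = \left(-28 + 6\right)^{2} = \left(-22\right)^{2} = 484$)
$-1778 - f = -1778 - 484 = -2262$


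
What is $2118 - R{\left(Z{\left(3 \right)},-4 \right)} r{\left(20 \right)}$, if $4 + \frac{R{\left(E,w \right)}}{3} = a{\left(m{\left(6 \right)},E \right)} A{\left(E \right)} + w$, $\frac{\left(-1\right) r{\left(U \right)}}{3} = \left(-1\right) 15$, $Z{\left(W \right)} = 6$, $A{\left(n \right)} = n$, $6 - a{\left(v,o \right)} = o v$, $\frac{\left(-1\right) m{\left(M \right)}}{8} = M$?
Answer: $-234942$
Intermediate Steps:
$m{\left(M \right)} = - 8 M$
$a{\left(v,o \right)} = 6 - o v$
$r{\left(U \right)} = 45$ ($r{\left(U \right)} = - 3 \left(\left(-1\right) 15\right) = \left(-3\right) \left(-15\right) = 45$)
$R{\left(E,w \right)} = -12 + 3 w + 3 E \left(6 + 48 E\right)$ ($R{\left(E,w \right)} = -12 + 3 \left(\left(6 - E \left(\left(-8\right) 6\right)\right) E + w\right) = -12 + 3 \left(\left(6 - E \left(-48\right)\right) E + w\right) = -12 + 3 \left(\left(6 + 48 E\right) E + w\right) = -12 + 3 \left(E \left(6 + 48 E\right) + w\right) = -12 + 3 \left(w + E \left(6 + 48 E\right)\right) = -12 + \left(3 w + 3 E \left(6 + 48 E\right)\right) = -12 + 3 w + 3 E \left(6 + 48 E\right)$)
$2118 - R{\left(Z{\left(3 \right)},-4 \right)} r{\left(20 \right)} = 2118 - \left(-12 + 3 \left(-4\right) + 18 \cdot 6 \left(1 + 8 \cdot 6\right)\right) 45 = 2118 - \left(-12 - 12 + 18 \cdot 6 \left(1 + 48\right)\right) 45 = 2118 - \left(-12 - 12 + 18 \cdot 6 \cdot 49\right) 45 = 2118 - \left(-12 - 12 + 5292\right) 45 = 2118 - 5268 \cdot 45 = 2118 - 237060 = -234942$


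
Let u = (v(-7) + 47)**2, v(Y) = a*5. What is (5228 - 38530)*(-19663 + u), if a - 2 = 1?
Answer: 526804338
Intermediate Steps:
a = 3 (a = 2 + 1 = 3)
v(Y) = 15 (v(Y) = 3*5 = 15)
u = 3844 (u = (15 + 47)**2 = 62**2 = 3844)
(5228 - 38530)*(-19663 + u) = (5228 - 38530)*(-19663 + 3844) = -33302*(-15819) = 526804338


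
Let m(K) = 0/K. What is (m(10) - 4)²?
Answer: 16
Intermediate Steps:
m(K) = 0
(m(10) - 4)² = (0 - 4)² = (-4)² = 16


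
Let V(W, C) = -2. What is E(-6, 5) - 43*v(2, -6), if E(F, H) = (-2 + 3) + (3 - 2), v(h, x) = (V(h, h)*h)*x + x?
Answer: -772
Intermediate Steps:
v(h, x) = x - 2*h*x (v(h, x) = (-2*h)*x + x = -2*h*x + x = x - 2*h*x)
E(F, H) = 2 (E(F, H) = 1 + 1 = 2)
E(-6, 5) - 43*v(2, -6) = 2 - (-258)*(1 - 2*2) = 2 - (-258)*(1 - 4) = 2 - (-258)*(-3) = 2 - 43*18 = 2 - 774 = -772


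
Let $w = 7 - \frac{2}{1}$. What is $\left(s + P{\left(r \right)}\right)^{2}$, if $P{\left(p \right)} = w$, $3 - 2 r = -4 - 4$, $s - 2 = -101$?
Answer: $8836$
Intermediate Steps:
$s = -99$ ($s = 2 - 101 = -99$)
$r = \frac{11}{2}$ ($r = \frac{3}{2} - \frac{-4 - 4}{2} = \frac{3}{2} - -4 = \frac{3}{2} + 4 = \frac{11}{2} \approx 5.5$)
$w = 5$ ($w = 7 - 2 \cdot 1 = 7 - 2 = 5$)
$P{\left(p \right)} = 5$
$\left(s + P{\left(r \right)}\right)^{2} = \left(-99 + 5\right)^{2} = \left(-94\right)^{2} = 8836$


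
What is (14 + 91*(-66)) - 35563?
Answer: -41555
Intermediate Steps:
(14 + 91*(-66)) - 35563 = (14 - 6006) - 35563 = -5992 - 35563 = -41555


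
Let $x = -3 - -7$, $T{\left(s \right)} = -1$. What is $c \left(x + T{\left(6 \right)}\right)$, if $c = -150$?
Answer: $-450$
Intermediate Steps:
$x = 4$ ($x = -3 + 7 = 4$)
$c \left(x + T{\left(6 \right)}\right) = - 150 \left(4 - 1\right) = \left(-150\right) 3 = -450$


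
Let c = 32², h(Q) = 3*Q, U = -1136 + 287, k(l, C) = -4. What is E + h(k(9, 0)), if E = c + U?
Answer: 163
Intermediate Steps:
U = -849
c = 1024
E = 175 (E = 1024 - 849 = 175)
E + h(k(9, 0)) = 175 + 3*(-4) = 175 - 12 = 163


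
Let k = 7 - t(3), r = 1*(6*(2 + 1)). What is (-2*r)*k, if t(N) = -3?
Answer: -360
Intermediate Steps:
r = 18 (r = 1*(6*3) = 1*18 = 18)
k = 10 (k = 7 - 1*(-3) = 7 + 3 = 10)
(-2*r)*k = -2*18*10 = -36*10 = -360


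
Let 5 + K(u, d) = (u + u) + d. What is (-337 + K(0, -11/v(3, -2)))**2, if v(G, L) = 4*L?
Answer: 7425625/64 ≈ 1.1603e+5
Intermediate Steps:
K(u, d) = -5 + d + 2*u (K(u, d) = -5 + ((u + u) + d) = -5 + (2*u + d) = -5 + (d + 2*u) = -5 + d + 2*u)
(-337 + K(0, -11/v(3, -2)))**2 = (-337 + (-5 - 11/(4*(-2)) + 2*0))**2 = (-337 + (-5 - 11/(-8) + 0))**2 = (-337 + (-5 - 11*(-1/8) + 0))**2 = (-337 + (-5 + 11/8 + 0))**2 = (-337 - 29/8)**2 = (-2725/8)**2 = 7425625/64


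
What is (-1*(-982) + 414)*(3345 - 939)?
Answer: 3358776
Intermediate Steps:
(-1*(-982) + 414)*(3345 - 939) = (982 + 414)*2406 = 1396*2406 = 3358776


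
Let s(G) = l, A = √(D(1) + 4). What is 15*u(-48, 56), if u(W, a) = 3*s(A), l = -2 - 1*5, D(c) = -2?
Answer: -315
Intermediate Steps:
A = √2 (A = √(-2 + 4) = √2 ≈ 1.4142)
l = -7 (l = -2 - 5 = -7)
s(G) = -7
u(W, a) = -21 (u(W, a) = 3*(-7) = -21)
15*u(-48, 56) = 15*(-21) = -315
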